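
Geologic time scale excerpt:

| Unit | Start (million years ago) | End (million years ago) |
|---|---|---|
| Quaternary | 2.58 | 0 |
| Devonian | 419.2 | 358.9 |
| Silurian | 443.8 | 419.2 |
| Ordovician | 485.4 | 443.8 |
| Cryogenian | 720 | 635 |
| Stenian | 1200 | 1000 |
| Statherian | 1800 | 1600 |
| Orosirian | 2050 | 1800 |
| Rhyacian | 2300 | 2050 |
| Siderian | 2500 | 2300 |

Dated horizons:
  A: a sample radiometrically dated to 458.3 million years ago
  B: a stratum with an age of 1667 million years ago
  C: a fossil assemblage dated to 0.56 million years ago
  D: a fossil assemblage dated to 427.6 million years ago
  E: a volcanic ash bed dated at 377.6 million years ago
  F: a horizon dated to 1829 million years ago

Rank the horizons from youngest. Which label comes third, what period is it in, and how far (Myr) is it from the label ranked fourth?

D, in the Silurian; 30.7 million years to A

Sorted youngest-first by Ma: C (0.56), E (377.6), D (427.6), A (458.3), B (1667), F (1829).
The third youngest is D at 427.6 Ma, which lies in 443.8–419.2 Ma: the Silurian.
The fourth youngest is A at 458.3 Ma; separation = |427.6 − 458.3| = 30.7 Myr.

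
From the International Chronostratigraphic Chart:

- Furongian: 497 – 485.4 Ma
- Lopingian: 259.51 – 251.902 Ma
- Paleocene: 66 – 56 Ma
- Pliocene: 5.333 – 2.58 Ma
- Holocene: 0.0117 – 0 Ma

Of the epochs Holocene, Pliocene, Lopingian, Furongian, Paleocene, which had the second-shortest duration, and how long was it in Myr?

Pliocene, 2.753 million years

Start − end for each: Holocene 0.0117 − 0 = 0.0117; Pliocene 5.333 − 2.58 = 2.753; Lopingian 259.51 − 251.902 = 7.608; Furongian 497 − 485.4 = 11.6; Paleocene 66 − 56 = 10.
Ranking these from shortest: Holocene < Pliocene < Lopingian < Paleocene < Furongian.
Position 2 in that ranking is Pliocene, which lasted 2.753 Myr.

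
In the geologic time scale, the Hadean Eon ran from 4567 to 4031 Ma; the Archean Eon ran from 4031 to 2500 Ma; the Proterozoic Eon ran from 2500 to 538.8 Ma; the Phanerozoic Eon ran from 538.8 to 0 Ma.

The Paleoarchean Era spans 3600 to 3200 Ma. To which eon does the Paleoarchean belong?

The Paleoarchean (3600–3200 Ma) lies entirely within 4031–2500 Ma, the Archean Eon.

Archean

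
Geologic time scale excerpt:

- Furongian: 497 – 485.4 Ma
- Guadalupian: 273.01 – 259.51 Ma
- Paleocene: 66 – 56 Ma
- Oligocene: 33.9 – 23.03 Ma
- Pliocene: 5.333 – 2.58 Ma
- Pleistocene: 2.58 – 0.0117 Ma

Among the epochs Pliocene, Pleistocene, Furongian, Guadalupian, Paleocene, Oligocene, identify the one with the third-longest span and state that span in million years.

Durations: Pliocene 2.753; Pleistocene 2.5683; Furongian 11.6; Guadalupian 13.5; Paleocene 10; Oligocene 10.87 Myr.
Sorted longest-first: Guadalupian (13.5), Furongian (11.6), Oligocene (10.87), Paleocene (10), Pliocene (2.753), Pleistocene (2.5683).
The third longest is Oligocene at 10.87 Myr.

Oligocene, 10.87 million years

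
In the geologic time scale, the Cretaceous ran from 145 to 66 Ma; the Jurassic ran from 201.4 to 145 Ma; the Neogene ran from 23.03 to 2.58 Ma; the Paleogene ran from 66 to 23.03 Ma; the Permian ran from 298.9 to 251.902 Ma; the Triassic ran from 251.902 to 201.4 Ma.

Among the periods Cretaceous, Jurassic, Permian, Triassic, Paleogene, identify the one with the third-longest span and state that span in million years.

Triassic, 50.502 million years

Durations: Cretaceous 79; Jurassic 56.4; Permian 46.998; Triassic 50.502; Paleogene 42.97 Myr.
Sorted longest-first: Cretaceous (79), Jurassic (56.4), Triassic (50.502), Permian (46.998), Paleogene (42.97).
The third longest is Triassic at 50.502 Myr.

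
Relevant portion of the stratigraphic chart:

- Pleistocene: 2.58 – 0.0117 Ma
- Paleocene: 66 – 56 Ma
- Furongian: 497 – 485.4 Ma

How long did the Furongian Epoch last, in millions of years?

11.6 million years

497 − 485.4 = 11.6 million years.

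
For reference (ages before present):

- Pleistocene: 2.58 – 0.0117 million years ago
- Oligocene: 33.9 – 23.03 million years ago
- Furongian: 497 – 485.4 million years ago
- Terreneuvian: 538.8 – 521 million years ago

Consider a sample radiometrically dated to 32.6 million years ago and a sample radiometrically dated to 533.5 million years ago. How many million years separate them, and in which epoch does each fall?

500.9 million years apart; the first in the Oligocene, the second in the Terreneuvian

Elapsed time: 533.5 − 32.6 = 500.9 Myr.
32.6 Ma lies within 33.9–23.03 Ma: Oligocene.
533.5 Ma lies within 538.8–521 Ma: Terreneuvian.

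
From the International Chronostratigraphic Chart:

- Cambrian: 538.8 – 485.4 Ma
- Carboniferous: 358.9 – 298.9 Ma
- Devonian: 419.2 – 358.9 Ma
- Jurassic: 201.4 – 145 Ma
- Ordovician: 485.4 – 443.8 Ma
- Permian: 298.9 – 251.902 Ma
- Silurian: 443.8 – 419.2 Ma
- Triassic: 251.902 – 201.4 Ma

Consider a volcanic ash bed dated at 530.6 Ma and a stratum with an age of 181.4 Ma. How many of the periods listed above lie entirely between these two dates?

6

530.6 Ma sits inside the Cambrian (538.8–485.4) and 181.4 Ma inside the Jurassic (201.4–145); neither of those is wholly between the two dates.
The listed periods lying completely between them are Ordovician, Silurian, Devonian, Carboniferous, Permian, Triassic — 6 in all.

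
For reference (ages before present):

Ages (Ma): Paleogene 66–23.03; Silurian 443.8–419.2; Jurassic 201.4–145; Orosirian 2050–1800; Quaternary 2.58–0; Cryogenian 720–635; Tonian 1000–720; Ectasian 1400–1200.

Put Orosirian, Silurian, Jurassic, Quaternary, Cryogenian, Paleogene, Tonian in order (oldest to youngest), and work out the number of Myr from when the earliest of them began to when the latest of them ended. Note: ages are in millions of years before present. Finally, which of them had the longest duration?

Start ages (Ma): Orosirian 2050, Tonian 1000, Cryogenian 720, Silurian 443.8, Jurassic 201.4, Paleogene 66, Quaternary 2.58.
Ordered oldest to youngest: Orosirian, Tonian, Cryogenian, Silurian, Jurassic, Paleogene, Quaternary.
Span = 2050 − 0 = 2050 Myr.
Durations: Silurian 24.6, Orosirian 250, Jurassic 56.4, Paleogene 42.97, Quaternary 2.58, Cryogenian 85, Tonian 280 → longest is Tonian (280 Myr).

Orosirian → Tonian → Cryogenian → Silurian → Jurassic → Paleogene → Quaternary; total span 2050 Myr; longest is Tonian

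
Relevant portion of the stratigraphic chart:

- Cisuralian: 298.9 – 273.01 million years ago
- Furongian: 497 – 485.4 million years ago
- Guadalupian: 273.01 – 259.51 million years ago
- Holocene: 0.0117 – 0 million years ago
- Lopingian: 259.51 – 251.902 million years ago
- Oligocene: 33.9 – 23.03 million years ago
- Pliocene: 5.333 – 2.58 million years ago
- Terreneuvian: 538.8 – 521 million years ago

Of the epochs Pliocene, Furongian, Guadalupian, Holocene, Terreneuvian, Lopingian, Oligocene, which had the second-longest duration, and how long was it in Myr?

Guadalupian, 13.5 million years

Durations: Pliocene 2.753; Furongian 11.6; Guadalupian 13.5; Holocene 0.0117; Terreneuvian 17.8; Lopingian 7.608; Oligocene 10.87 Myr.
Sorted longest-first: Terreneuvian (17.8), Guadalupian (13.5), Furongian (11.6), Oligocene (10.87), Lopingian (7.608), Pliocene (2.753), Holocene (0.0117).
The second longest is Guadalupian at 13.5 Myr.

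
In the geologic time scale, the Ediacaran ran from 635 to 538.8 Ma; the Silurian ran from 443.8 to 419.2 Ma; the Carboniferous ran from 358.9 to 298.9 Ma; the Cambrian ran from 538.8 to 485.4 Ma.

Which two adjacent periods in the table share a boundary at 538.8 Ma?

The Ediacaran ends at 538.8 Ma and the Cambrian begins at 538.8 Ma, so they share that boundary.

Ediacaran and Cambrian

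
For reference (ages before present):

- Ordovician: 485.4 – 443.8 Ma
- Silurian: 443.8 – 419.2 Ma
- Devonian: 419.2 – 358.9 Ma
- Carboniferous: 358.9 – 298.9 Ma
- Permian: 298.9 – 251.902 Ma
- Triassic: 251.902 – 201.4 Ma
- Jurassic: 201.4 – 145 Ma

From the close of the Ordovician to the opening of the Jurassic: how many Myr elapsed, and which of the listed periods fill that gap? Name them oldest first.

The Ordovician closes at 443.8 Ma and the Jurassic opens at 201.4 Ma, so the interval is 443.8 − 201.4 = 242.4 Myr.
A period fits inside if it starts at or after 443.8 Ma and ends at or before 201.4 Ma; oldest first that gives Silurian, Devonian, Carboniferous, Permian, Triassic.

242.4 million years; Silurian, Devonian, Carboniferous, Permian, Triassic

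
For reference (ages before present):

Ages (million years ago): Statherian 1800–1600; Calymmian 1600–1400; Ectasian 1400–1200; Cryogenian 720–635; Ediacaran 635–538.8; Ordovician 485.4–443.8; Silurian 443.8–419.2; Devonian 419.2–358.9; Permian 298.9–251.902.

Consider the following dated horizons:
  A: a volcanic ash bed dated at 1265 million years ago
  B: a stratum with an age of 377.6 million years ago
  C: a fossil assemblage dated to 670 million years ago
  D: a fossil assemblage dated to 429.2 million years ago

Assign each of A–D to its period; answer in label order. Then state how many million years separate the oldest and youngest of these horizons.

Match each age against the start–end ranges in the excerpt: A = 1265 Ma → Ectasian (1400–1200); B = 377.6 Ma → Devonian (419.2–358.9); C = 670 Ma → Cryogenian (720–635); D = 429.2 Ma → Silurian (443.8–419.2).
The largest age is 1265 Ma and the smallest is 377.6 Ma; their difference is 887.4 Myr.

A — Ectasian; B — Devonian; C — Cryogenian; D — Silurian; span 887.4 million years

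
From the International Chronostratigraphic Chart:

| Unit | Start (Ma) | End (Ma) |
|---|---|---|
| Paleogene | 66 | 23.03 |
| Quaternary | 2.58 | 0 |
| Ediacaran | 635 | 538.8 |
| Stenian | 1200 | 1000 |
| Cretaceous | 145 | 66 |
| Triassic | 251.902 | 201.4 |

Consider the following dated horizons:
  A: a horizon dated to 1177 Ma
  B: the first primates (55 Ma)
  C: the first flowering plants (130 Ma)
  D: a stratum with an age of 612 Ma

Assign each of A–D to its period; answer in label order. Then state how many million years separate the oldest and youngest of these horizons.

A — Stenian; B — Paleogene; C — Cretaceous; D — Ediacaran; span 1122 million years

A: 1177 Ma lies in 1200–1000 Ma, so Stenian.
B: 55 Ma lies in 66–23.03 Ma, so Paleogene.
C: 130 Ma lies in 145–66 Ma, so Cretaceous.
D: 612 Ma lies in 635–538.8 Ma, so Ediacaran.
Oldest = 1177 Ma, youngest = 55 Ma → span 1122 Myr.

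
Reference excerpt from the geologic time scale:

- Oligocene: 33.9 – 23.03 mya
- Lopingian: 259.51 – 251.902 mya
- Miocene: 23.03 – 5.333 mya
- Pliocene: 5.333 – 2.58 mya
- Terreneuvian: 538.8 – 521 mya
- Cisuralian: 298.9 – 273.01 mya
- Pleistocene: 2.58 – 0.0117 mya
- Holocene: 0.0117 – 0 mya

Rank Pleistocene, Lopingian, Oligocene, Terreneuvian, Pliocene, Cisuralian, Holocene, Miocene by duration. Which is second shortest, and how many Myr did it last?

Durations: Pleistocene 2.5683; Lopingian 7.608; Oligocene 10.87; Terreneuvian 17.8; Pliocene 2.753; Cisuralian 25.89; Holocene 0.0117; Miocene 17.697 Myr.
Sorted shortest-first: Holocene (0.0117), Pleistocene (2.5683), Pliocene (2.753), Lopingian (7.608), Oligocene (10.87), Miocene (17.697), Terreneuvian (17.8), Cisuralian (25.89).
The second shortest is Pleistocene at 2.5683 Myr.

Pleistocene, 2.5683 million years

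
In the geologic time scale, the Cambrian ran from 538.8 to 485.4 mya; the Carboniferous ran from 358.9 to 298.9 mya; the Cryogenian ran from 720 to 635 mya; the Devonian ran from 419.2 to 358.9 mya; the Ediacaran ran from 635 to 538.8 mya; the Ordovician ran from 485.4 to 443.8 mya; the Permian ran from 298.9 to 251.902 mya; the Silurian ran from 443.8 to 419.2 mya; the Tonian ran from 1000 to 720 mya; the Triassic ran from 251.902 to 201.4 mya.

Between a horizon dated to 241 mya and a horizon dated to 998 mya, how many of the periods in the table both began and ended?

8

998 Ma sits inside the Tonian (1000–720) and 241 Ma inside the Triassic (251.902–201.4); neither of those is wholly between the two dates.
The listed periods lying completely between them are Cryogenian, Ediacaran, Cambrian, Ordovician, Silurian, Devonian, Carboniferous, Permian — 8 in all.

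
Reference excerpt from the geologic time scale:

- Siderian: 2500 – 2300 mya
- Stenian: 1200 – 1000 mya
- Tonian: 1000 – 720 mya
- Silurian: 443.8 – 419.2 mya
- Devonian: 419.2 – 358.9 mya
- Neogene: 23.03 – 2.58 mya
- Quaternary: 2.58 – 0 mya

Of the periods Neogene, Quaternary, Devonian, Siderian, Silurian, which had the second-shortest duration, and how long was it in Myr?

Neogene, 20.45 million years

Start − end for each: Neogene 23.03 − 2.58 = 20.45; Quaternary 2.58 − 0 = 2.58; Devonian 419.2 − 358.9 = 60.3; Siderian 2500 − 2300 = 200; Silurian 443.8 − 419.2 = 24.6.
Ranking these from shortest: Quaternary < Neogene < Silurian < Devonian < Siderian.
Position 2 in that ranking is Neogene, which lasted 20.45 Myr.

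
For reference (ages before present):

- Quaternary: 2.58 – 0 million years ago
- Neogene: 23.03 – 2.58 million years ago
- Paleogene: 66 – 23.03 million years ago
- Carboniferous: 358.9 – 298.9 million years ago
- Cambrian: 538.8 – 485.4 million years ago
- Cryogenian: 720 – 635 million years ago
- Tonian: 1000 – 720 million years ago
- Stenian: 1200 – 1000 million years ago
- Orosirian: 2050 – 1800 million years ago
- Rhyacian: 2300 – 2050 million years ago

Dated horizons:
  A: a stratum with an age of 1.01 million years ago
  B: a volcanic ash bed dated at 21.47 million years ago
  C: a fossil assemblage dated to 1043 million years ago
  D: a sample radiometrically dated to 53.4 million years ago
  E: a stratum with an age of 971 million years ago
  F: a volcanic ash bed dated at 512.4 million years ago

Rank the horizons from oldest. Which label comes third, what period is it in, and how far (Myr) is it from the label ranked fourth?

F, in the Cambrian; 459 million years to D

Sorted oldest-first by Ma: C (1043), E (971), F (512.4), D (53.4), B (21.47), A (1.01).
The third oldest is F at 512.4 Ma, which lies in 538.8–485.4 Ma: the Cambrian.
The fourth oldest is D at 53.4 Ma; separation = |512.4 − 53.4| = 459 Myr.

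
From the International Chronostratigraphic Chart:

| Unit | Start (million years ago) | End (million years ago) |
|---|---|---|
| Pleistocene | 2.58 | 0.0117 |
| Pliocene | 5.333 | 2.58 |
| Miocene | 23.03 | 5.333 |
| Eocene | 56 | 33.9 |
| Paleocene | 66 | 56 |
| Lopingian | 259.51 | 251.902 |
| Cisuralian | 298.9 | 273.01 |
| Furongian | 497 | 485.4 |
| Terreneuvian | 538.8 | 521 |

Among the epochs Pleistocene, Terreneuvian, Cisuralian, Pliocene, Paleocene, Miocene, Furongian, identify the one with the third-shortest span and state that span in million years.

Durations: Pleistocene 2.5683; Terreneuvian 17.8; Cisuralian 25.89; Pliocene 2.753; Paleocene 10; Miocene 17.697; Furongian 11.6 Myr.
Sorted shortest-first: Pleistocene (2.5683), Pliocene (2.753), Paleocene (10), Furongian (11.6), Miocene (17.697), Terreneuvian (17.8), Cisuralian (25.89).
The third shortest is Paleocene at 10 Myr.

Paleocene, 10 million years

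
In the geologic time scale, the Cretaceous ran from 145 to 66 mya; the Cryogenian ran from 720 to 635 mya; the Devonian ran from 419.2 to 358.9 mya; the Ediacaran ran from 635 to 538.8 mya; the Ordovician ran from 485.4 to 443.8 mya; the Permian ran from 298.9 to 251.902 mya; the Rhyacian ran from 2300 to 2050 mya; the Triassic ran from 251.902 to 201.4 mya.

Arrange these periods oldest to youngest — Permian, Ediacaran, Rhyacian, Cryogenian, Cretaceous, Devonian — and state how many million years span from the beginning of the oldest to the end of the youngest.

Rhyacian, Cryogenian, Ediacaran, Devonian, Permian, Cretaceous; total span 2234 Myr

From the excerpt: Permian 298.9–251.902; Ediacaran 635–538.8; Rhyacian 2300–2050; Cryogenian 720–635; Cretaceous 145–66; Devonian 419.2–358.9 (Ma).
Larger Ma is earlier, so the oldest is Rhyacian and the youngest is Cretaceous; oldest to youngest: Rhyacian, Cryogenian, Ediacaran, Devonian, Permian, Cretaceous.
Oldest start 2300 minus youngest end 66 gives 2234 Myr overall.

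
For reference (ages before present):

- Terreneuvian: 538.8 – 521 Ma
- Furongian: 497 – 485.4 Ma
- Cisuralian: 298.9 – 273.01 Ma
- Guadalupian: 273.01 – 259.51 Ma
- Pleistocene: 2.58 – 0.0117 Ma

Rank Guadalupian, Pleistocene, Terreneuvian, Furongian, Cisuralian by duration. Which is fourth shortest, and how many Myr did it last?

Terreneuvian, 17.8 million years

Start − end for each: Guadalupian 273.01 − 259.51 = 13.5; Pleistocene 2.58 − 0.0117 = 2.5683; Terreneuvian 538.8 − 521 = 17.8; Furongian 497 − 485.4 = 11.6; Cisuralian 298.9 − 273.01 = 25.89.
Ranking these from shortest: Pleistocene < Furongian < Guadalupian < Terreneuvian < Cisuralian.
Position 4 in that ranking is Terreneuvian, which lasted 17.8 Myr.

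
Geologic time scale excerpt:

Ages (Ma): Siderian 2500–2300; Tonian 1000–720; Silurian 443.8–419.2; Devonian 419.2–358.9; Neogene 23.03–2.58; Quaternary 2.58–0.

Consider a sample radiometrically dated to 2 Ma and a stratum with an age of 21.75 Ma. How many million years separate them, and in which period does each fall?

19.75 million years apart; the first in the Quaternary, the second in the Neogene

Elapsed time: 21.75 − 2 = 19.75 Myr.
2 Ma lies within 2.58–0 Ma: Quaternary.
21.75 Ma lies within 23.03–2.58 Ma: Neogene.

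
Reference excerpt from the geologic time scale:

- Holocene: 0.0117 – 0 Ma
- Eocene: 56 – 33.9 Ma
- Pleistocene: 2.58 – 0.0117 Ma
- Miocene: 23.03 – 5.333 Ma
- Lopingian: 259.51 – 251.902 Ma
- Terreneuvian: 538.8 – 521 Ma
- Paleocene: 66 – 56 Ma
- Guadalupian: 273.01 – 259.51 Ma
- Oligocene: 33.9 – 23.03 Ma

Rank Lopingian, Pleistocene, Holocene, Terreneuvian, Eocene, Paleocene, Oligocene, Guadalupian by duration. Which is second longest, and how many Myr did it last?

Durations: Lopingian 7.608; Pleistocene 2.5683; Holocene 0.0117; Terreneuvian 17.8; Eocene 22.1; Paleocene 10; Oligocene 10.87; Guadalupian 13.5 Myr.
Sorted longest-first: Eocene (22.1), Terreneuvian (17.8), Guadalupian (13.5), Oligocene (10.87), Paleocene (10), Lopingian (7.608), Pleistocene (2.5683), Holocene (0.0117).
The second longest is Terreneuvian at 17.8 Myr.

Terreneuvian, 17.8 million years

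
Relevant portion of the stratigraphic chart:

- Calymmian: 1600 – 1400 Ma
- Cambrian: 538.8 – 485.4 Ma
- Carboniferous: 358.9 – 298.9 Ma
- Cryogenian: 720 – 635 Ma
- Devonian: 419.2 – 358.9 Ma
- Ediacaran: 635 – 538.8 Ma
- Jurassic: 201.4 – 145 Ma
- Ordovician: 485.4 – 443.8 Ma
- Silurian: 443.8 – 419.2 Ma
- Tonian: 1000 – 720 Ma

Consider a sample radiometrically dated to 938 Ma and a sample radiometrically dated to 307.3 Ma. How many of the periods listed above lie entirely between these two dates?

938 Ma sits inside the Tonian (1000–720) and 307.3 Ma inside the Carboniferous (358.9–298.9); neither of those is wholly between the two dates.
The listed periods lying completely between them are Cryogenian, Ediacaran, Cambrian, Ordovician, Silurian, Devonian — 6 in all.

6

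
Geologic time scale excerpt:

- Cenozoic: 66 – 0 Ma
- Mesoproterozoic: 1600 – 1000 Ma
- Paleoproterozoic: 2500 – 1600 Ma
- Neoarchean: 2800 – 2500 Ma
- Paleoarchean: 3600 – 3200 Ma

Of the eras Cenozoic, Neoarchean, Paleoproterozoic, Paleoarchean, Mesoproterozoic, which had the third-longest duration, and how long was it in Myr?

Paleoarchean, 400 million years

Durations: Cenozoic 66; Neoarchean 300; Paleoproterozoic 900; Paleoarchean 400; Mesoproterozoic 600 Myr.
Sorted longest-first: Paleoproterozoic (900), Mesoproterozoic (600), Paleoarchean (400), Neoarchean (300), Cenozoic (66).
The third longest is Paleoarchean at 400 Myr.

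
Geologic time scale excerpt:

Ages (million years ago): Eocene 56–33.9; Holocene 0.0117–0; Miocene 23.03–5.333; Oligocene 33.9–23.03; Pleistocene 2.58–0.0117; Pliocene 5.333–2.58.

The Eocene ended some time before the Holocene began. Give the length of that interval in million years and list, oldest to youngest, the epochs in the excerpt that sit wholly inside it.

33.8883 million years; Oligocene, Miocene, Pliocene, Pleistocene

End of Eocene = 33.9 Ma; start of Holocene = 0.0117 Ma.
Gap = 33.9 − 0.0117 = 33.8883 Myr.
Epochs wholly inside 33.9–0.0117 Ma: Oligocene (33.9–23.03), Miocene (23.03–5.333), Pliocene (5.333–2.58), Pleistocene (2.58–0.0117).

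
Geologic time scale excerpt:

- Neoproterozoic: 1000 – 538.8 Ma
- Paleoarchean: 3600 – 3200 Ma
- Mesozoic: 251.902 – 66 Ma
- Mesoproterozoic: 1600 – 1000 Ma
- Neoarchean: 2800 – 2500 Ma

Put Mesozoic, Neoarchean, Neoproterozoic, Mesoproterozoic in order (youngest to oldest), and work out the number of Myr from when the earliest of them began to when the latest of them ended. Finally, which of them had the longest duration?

Mesozoic, Neoproterozoic, Mesoproterozoic, Neoarchean; total span 2734 Myr; longest is Mesoproterozoic

Start ages (Ma): Neoarchean 2800, Mesoproterozoic 1600, Neoproterozoic 1000, Mesozoic 251.902.
Ordered youngest to oldest: Mesozoic, Neoproterozoic, Mesoproterozoic, Neoarchean.
Span = 2800 − 66 = 2734 Myr.
Durations: Mesozoic 185.902, Mesoproterozoic 600, Neoarchean 300, Neoproterozoic 461.2 → longest is Mesoproterozoic (600 Myr).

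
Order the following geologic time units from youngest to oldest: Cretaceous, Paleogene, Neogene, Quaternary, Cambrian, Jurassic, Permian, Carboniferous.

Era membership (oldest first within each) — Paleozoic: Cambrian, Carboniferous, Permian; Mesozoic: Jurassic, Cretaceous; Cenozoic: Paleogene, Neogene, Quaternary. Paleozoic precedes Mesozoic, which precedes Cenozoic. Concatenating the groups in that era order and then reversing gives youngest to oldest.

Quaternary, Neogene, Paleogene, Cretaceous, Jurassic, Permian, Carboniferous, Cambrian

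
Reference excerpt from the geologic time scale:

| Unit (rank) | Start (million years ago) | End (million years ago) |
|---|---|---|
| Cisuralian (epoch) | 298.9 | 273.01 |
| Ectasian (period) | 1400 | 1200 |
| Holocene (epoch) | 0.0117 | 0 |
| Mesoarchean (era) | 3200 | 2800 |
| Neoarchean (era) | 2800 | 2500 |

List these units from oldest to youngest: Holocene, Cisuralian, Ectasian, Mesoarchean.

The oldest of these is Mesoarchean (starts 3200 Ma) and the youngest is Holocene (ends 0 Ma).
In between, by decreasing start age: Ectasian (1400), Cisuralian (298.9).

Mesoarchean, then Ectasian, then Cisuralian, then Holocene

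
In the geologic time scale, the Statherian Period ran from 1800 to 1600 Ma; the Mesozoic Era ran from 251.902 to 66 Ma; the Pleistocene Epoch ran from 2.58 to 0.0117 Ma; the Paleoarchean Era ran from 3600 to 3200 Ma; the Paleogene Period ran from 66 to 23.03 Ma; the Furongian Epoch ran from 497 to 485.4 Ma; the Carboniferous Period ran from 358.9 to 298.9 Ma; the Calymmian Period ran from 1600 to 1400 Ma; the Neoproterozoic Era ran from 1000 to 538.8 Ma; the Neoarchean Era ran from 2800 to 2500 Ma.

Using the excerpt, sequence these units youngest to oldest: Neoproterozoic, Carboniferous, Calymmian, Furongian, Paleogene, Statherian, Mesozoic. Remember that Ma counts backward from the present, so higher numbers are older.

Paleogene → Mesozoic → Carboniferous → Furongian → Neoproterozoic → Calymmian → Statherian

The oldest of these is Statherian (starts 1800 Ma) and the youngest is Paleogene (ends 23.03 Ma).
In between, by decreasing start age: Calymmian (1600), Neoproterozoic (1000), Furongian (497), Carboniferous (358.9), Mesozoic (251.902).
Listing youngest first means reversing that sequence.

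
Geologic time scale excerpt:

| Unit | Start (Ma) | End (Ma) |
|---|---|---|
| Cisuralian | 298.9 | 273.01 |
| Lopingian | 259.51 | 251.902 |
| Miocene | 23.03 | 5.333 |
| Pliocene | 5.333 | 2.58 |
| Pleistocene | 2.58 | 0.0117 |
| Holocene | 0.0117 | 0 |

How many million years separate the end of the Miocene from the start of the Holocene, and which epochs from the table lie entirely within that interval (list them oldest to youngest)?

The Miocene closes at 5.333 Ma and the Holocene opens at 0.0117 Ma, so the interval is 5.333 − 0.0117 = 5.3213 Myr.
An epoch fits inside if it starts at or after 5.333 Ma and ends at or before 0.0117 Ma; oldest first that gives Pliocene, Pleistocene.

5.3213 million years; Pliocene, Pleistocene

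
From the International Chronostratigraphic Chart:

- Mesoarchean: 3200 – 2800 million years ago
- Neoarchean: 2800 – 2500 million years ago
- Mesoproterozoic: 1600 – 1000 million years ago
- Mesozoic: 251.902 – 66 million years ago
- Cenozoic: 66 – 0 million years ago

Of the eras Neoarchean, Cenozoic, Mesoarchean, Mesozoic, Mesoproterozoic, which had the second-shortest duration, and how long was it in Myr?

Durations: Neoarchean 300; Cenozoic 66; Mesoarchean 400; Mesozoic 185.902; Mesoproterozoic 600 Myr.
Sorted shortest-first: Cenozoic (66), Mesozoic (185.902), Neoarchean (300), Mesoarchean (400), Mesoproterozoic (600).
The second shortest is Mesozoic at 185.902 Myr.

Mesozoic, 185.902 million years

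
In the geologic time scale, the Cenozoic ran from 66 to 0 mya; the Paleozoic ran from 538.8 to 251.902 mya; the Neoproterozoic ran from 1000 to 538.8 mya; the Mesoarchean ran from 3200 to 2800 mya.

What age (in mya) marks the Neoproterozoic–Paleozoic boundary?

538.8 mya

The Neoproterozoic ends and the Paleozoic begins at 538.8 mya.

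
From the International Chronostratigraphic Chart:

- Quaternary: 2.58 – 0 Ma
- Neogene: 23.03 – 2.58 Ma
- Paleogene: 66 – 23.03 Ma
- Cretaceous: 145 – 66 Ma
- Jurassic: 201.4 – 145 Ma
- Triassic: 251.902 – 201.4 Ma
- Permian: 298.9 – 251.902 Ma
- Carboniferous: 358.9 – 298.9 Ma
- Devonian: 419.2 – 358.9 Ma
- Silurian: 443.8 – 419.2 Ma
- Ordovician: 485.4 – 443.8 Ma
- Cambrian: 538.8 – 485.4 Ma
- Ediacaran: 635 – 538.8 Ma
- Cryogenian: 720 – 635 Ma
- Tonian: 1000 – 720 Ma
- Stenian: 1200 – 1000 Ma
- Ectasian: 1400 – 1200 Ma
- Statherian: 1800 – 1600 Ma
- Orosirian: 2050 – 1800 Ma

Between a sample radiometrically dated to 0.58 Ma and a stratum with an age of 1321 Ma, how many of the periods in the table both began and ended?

1321 Ma sits inside the Ectasian (1400–1200) and 0.58 Ma inside the Quaternary (2.58–0); neither of those is wholly between the two dates.
The listed periods lying completely between them are Stenian, Tonian, Cryogenian, Ediacaran, Cambrian, Ordovician, Silurian, Devonian, Carboniferous, Permian, Triassic, Jurassic, Cretaceous, Paleogene, Neogene — 15 in all.

15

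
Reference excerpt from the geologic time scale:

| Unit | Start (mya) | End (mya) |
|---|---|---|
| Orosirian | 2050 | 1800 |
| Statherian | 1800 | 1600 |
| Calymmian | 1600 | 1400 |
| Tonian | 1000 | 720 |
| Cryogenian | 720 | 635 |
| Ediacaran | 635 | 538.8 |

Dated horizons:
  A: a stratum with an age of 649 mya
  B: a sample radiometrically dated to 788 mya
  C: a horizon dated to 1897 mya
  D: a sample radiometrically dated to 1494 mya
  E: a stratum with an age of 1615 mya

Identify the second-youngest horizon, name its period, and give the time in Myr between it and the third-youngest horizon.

Smaller Ma means younger, so youngest first: A 649 < B 788 < D 1494 < E 1615 < C 1897.
Counting 2 along gives B (788 Ma); the excerpt puts that inside the Tonian, 1000–720 Ma.
Next in line is D (1494 Ma), and 1494 − 788 = 706 Myr.

B, in the Tonian; 706 million years to D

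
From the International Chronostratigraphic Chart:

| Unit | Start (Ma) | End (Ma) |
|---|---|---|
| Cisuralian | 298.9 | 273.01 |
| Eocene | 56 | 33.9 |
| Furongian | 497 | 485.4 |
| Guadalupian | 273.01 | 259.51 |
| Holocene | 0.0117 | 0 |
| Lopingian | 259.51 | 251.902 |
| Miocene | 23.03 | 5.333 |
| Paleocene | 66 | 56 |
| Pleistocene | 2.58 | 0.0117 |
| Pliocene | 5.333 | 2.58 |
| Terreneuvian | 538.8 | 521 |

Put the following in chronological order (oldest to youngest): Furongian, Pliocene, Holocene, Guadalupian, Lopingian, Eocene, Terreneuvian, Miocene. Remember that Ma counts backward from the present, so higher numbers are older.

Terreneuvian → Furongian → Guadalupian → Lopingian → Eocene → Miocene → Pliocene → Holocene

Sorting by start age (descending Ma, since larger Ma = older): Terreneuvian start 538.8, Furongian start 497, Guadalupian start 273.01, Lopingian start 259.51, Eocene start 56, Miocene start 23.03, Pliocene start 5.333, Holocene start 0.0117.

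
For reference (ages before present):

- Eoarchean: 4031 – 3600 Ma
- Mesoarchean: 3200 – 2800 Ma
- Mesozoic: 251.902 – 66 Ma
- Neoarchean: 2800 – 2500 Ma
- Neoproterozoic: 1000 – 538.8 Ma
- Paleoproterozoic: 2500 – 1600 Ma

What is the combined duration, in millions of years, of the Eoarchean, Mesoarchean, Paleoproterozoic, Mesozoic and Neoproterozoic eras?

2378.102 million years

Each duration: Eoarchean = 431; Mesoarchean = 400; Paleoproterozoic = 900; Mesozoic = 185.902; Neoproterozoic = 461.2.
Sum: 431 + 400 + 900 + 185.902 + 461.2 = 2378.102 Myr.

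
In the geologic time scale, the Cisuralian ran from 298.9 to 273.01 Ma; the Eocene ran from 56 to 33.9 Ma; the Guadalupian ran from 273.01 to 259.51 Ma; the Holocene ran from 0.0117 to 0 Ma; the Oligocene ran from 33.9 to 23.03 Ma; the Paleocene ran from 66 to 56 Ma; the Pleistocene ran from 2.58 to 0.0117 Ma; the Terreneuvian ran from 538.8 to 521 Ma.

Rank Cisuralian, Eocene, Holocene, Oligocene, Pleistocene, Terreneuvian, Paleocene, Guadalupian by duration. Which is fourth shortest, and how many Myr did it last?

Durations: Cisuralian 25.89; Eocene 22.1; Holocene 0.0117; Oligocene 10.87; Pleistocene 2.5683; Terreneuvian 17.8; Paleocene 10; Guadalupian 13.5 Myr.
Sorted shortest-first: Holocene (0.0117), Pleistocene (2.5683), Paleocene (10), Oligocene (10.87), Guadalupian (13.5), Terreneuvian (17.8), Eocene (22.1), Cisuralian (25.89).
The fourth shortest is Oligocene at 10.87 Myr.

Oligocene, 10.87 million years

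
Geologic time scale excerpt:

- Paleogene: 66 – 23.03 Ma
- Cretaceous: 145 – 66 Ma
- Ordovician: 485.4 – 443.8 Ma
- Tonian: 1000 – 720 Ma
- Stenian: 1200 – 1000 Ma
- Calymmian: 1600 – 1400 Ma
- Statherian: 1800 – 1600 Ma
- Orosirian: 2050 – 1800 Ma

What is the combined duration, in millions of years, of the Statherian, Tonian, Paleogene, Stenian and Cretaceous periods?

Each duration: Statherian = 200; Tonian = 280; Paleogene = 42.97; Stenian = 200; Cretaceous = 79.
Sum: 200 + 280 + 42.97 + 200 + 79 = 801.97 Myr.

801.97 million years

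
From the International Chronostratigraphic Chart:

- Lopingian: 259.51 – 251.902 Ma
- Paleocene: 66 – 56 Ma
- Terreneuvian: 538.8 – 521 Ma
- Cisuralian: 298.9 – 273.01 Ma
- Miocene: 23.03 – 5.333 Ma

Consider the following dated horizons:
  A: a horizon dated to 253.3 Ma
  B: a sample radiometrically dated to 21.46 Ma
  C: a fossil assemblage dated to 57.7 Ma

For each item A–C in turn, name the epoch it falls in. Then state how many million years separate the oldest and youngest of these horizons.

A — Lopingian; B — Miocene; C — Paleocene; span 231.84 million years

Match each age against the start–end ranges in the excerpt: A = 253.3 Ma → Lopingian (259.51–251.902); B = 21.46 Ma → Miocene (23.03–5.333); C = 57.7 Ma → Paleocene (66–56).
The largest age is 253.3 Ma and the smallest is 21.46 Ma; their difference is 231.84 Myr.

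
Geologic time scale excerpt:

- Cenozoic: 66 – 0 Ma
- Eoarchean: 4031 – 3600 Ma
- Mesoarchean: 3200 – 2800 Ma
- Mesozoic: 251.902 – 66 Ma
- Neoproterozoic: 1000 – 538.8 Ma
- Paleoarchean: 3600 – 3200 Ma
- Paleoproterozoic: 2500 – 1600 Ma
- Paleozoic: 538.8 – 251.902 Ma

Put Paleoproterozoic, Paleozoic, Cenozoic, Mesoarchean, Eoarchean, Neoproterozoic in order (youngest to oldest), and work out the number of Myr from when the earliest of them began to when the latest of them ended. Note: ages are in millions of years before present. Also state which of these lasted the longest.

Start ages (Ma): Eoarchean 4031, Mesoarchean 3200, Paleoproterozoic 2500, Neoproterozoic 1000, Paleozoic 538.8, Cenozoic 66.
Ordered youngest to oldest: Cenozoic, Paleozoic, Neoproterozoic, Paleoproterozoic, Mesoarchean, Eoarchean.
Span = 4031 − 0 = 4031 Myr.
Durations: Cenozoic 66, Paleoproterozoic 900, Eoarchean 431, Neoproterozoic 461.2, Paleozoic 286.898, Mesoarchean 400 → longest is Paleoproterozoic (900 Myr).

Cenozoic, Paleozoic, Neoproterozoic, Paleoproterozoic, Mesoarchean, Eoarchean; total span 4031 Myr; longest is Paleoproterozoic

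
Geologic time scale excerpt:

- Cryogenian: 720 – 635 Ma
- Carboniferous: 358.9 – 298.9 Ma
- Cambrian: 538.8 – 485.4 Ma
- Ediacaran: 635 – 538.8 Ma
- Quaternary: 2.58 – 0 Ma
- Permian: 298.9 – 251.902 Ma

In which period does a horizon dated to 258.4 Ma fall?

258.4 Ma lies between 298.9 and 251.902 Ma, so it falls in the Permian.

Permian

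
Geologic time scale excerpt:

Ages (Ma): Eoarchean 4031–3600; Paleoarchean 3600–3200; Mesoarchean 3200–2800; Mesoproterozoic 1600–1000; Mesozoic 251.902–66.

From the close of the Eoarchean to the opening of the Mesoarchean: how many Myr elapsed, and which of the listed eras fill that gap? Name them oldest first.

End of Eoarchean = 3600 Ma; start of Mesoarchean = 3200 Ma.
Gap = 3600 − 3200 = 400 Myr.
Eras wholly inside 3600–3200 Ma: Paleoarchean (3600–3200).

400 million years; Paleoarchean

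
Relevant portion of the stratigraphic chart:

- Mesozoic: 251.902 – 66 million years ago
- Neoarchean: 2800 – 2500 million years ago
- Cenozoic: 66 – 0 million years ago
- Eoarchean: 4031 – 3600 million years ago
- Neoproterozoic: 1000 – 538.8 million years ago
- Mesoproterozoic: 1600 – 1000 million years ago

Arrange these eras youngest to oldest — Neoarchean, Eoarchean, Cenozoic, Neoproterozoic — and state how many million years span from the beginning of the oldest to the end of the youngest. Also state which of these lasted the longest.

Cenozoic → Neoproterozoic → Neoarchean → Eoarchean; total span 4031 Myr; longest is Neoproterozoic

From the excerpt: Neoarchean 2800–2500; Eoarchean 4031–3600; Cenozoic 66–0; Neoproterozoic 1000–538.8 (Ma).
Larger Ma is earlier, so the oldest is Eoarchean and the youngest is Cenozoic; youngest to oldest: Cenozoic, Neoproterozoic, Neoarchean, Eoarchean.
Oldest start 4031 minus youngest end 0 gives 4031 Myr overall.
Individual lengths (start − end): Neoarchean 300; Eoarchean 431; Neoproterozoic 461.2; Cenozoic 66. The largest is Neoproterozoic at 461.2 Myr.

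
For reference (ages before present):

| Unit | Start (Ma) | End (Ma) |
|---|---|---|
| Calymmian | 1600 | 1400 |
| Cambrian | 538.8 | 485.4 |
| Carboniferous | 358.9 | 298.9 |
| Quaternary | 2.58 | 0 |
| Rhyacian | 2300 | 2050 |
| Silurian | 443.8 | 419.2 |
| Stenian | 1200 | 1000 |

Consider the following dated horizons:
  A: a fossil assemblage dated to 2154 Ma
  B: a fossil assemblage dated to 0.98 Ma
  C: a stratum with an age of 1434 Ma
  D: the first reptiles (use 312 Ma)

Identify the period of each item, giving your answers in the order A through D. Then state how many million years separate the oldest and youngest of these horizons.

Match each age against the start–end ranges in the excerpt: A = 2154 Ma → Rhyacian (2300–2050); B = 0.98 Ma → Quaternary (2.58–0); C = 1434 Ma → Calymmian (1600–1400); D = 312 Ma → Carboniferous (358.9–298.9).
The largest age is 2154 Ma and the smallest is 0.98 Ma; their difference is 2153.02 Myr.

A — Rhyacian; B — Quaternary; C — Calymmian; D — Carboniferous; span 2153.02 million years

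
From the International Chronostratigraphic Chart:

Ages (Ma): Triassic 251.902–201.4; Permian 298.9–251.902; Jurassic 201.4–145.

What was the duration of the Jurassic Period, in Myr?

56.4 million years

201.4 − 145 = 56.4 million years.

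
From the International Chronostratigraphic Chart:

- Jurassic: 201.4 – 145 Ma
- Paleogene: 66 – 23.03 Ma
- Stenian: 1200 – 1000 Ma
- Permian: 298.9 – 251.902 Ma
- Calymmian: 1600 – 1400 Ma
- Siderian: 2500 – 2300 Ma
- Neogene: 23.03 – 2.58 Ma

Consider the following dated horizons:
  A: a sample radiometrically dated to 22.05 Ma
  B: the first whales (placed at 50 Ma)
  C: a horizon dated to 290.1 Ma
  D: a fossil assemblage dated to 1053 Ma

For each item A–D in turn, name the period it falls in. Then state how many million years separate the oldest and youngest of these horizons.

A: 22.05 Ma lies in 23.03–2.58 Ma, so Neogene.
B: 50 Ma lies in 66–23.03 Ma, so Paleogene.
C: 290.1 Ma lies in 298.9–251.902 Ma, so Permian.
D: 1053 Ma lies in 1200–1000 Ma, so Stenian.
Oldest = 1053 Ma, youngest = 22.05 Ma → span 1030.95 Myr.

A — Neogene; B — Paleogene; C — Permian; D — Stenian; span 1030.95 million years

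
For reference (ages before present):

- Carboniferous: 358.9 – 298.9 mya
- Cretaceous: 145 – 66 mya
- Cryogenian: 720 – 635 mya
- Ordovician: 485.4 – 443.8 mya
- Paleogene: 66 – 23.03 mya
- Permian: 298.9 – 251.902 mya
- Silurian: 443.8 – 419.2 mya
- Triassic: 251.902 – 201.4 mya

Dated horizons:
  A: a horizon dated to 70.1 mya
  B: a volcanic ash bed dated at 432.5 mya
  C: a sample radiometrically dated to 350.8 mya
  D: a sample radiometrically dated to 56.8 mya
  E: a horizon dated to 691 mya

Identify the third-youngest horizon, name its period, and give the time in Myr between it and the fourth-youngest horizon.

C, in the Carboniferous; 81.7 million years to B

Smaller Ma means younger, so youngest first: D 56.8 < A 70.1 < C 350.8 < B 432.5 < E 691.
Counting 3 along gives C (350.8 Ma); the excerpt puts that inside the Carboniferous, 358.9–298.9 Ma.
Next in line is B (432.5 Ma), and 432.5 − 350.8 = 81.7 Myr.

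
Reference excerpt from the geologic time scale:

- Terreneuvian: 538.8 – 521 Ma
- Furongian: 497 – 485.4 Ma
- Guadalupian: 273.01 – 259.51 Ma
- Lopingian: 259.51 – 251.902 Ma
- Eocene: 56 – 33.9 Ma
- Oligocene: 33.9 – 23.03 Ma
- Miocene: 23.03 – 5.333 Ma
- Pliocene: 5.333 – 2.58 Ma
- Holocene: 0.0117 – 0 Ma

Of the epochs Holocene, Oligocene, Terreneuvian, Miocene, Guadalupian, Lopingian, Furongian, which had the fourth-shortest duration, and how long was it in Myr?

Furongian, 11.6 million years

Durations: Holocene 0.0117; Oligocene 10.87; Terreneuvian 17.8; Miocene 17.697; Guadalupian 13.5; Lopingian 7.608; Furongian 11.6 Myr.
Sorted shortest-first: Holocene (0.0117), Lopingian (7.608), Oligocene (10.87), Furongian (11.6), Guadalupian (13.5), Miocene (17.697), Terreneuvian (17.8).
The fourth shortest is Furongian at 11.6 Myr.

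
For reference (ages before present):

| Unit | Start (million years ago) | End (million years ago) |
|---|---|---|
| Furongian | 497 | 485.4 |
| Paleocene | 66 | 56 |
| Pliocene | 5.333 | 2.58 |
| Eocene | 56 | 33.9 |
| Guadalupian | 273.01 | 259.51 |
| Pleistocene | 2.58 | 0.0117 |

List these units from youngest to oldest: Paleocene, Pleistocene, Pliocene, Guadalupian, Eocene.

Pleistocene → Pliocene → Eocene → Paleocene → Guadalupian

The oldest of these is Guadalupian (starts 273.01 Ma) and the youngest is Pleistocene (ends 0.0117 Ma).
In between, by decreasing start age: Paleocene (66), Eocene (56), Pliocene (5.333).
Listing youngest first means reversing that sequence.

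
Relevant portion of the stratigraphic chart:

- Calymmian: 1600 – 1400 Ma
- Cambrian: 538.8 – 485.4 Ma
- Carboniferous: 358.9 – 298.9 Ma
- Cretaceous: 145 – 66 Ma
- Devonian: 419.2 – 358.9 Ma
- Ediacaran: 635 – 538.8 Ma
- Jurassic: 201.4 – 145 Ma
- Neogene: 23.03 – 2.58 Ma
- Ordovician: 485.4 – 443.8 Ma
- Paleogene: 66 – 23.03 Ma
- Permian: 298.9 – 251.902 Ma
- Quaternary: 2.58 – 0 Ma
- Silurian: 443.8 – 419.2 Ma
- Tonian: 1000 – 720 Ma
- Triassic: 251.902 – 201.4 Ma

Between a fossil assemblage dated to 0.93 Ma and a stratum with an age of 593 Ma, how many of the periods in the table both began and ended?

11

The older date is 593 Ma and the younger is 0.93 Ma.
Periods with start < 593 and end > 0.93 Ma: Cambrian (538.8–485.4), Ordovician (485.4–443.8), Silurian (443.8–419.2), Devonian (419.2–358.9), Carboniferous (358.9–298.9), Permian (298.9–251.902), Triassic (251.902–201.4), Jurassic (201.4–145), Cretaceous (145–66), Paleogene (66–23.03), Neogene (23.03–2.58).
That is 11 complete periods.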